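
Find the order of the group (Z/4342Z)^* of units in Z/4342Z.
(Z/4342Z)^* consists of the classes a with gcd(a, 4342) = 1, so its order is φ(4342). φ is multiplicative, with φ(p^e) = p^e − p^(e−1). Factorise 4342 = 2 · 13 · 167. Then
  φ(4342) = (2 − 1) · (13 − 1) · (167 − 1) = 1 · 12 · 166 = 1992.
Thus |(Z/4342Z)^*| = 1992.

Final answer: |(Z/4342Z)^*| = 1992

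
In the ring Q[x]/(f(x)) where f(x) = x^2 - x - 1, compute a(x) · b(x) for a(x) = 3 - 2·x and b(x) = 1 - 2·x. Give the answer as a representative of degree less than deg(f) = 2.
First multiply in Q[x] without reducing: a · b = 4·x^2 - 8·x + 3. Now divide by f(x) = x^2 - x - 1, eliminating the leading term at each step:
  leading term 4·x^2: subtract (4)·f(x) = 4·x^2 - 4·x - 4, leaving 7 - 4·x
The degree is now < 2, so this is the remainder. Hence a · b ≡ 7 - 4·x in Q[x]/(f).

Final answer: a · b ≡ 7 - 4·x (mod f(x))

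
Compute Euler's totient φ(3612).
φ is multiplicative, with φ(p^e) = p^e − p^(e−1). Factorise 3612 = 2^2 · 3 · 7 · 43. Then
  φ(3612) = (2^2 − 2^1) · (3 − 1) · (7 − 1) · (43 − 1) = 2 · 2 · 6 · 42 = 1008.

Final answer: φ(3612) = 1008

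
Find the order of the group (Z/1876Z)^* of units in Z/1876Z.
|(Z/1876Z)^*| = 792

(Z/1876Z)^* consists of the classes a with gcd(a, 1876) = 1, so its order is φ(1876). φ is multiplicative, with φ(p^e) = p^e − p^(e−1). Factorise 1876 = 2^2 · 7 · 67. Then
  φ(1876) = (2^2 − 2^1) · (7 − 1) · (67 − 1) = 2 · 6 · 66 = 792.
Thus |(Z/1876Z)^*| = 792.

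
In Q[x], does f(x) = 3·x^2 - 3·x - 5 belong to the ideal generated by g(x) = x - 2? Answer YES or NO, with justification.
In Q[x] the ideal (g) consists of all multiples of g, so f ∈ (g) iff g | f, i.e. iff the remainder of f on division by g is 0. Divide f by g (g is monic, so eliminate the leading term of the running remainder at each step):
  leading term 3·x^2: subtract (3·x)·g(x) = 3·x^2 - 6·x, leaving 3·x - 5
  leading term 3·x: subtract (3)·g(x) = 3·x - 6, leaving 1
The remainder r(x) = 1 ≠ 0 (and deg r < deg g), so g ∤ f, i.e. f ∉ (g).

Final answer: NO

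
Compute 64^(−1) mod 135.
Apply the extended Euclidean algorithm to (135, 64), tracking rows (r, s, t) with s·135 + t·64 = r. Each division r_prev = q·r_cur + r_new produces the new row as (previous row) − q·(current row):
  row A: (135, 1, 0)   [1·135 + 0·64 = 135]
  row B: (64, 0, 1)   [0·135 + 1·64 = 64]
  135 = 2·64 + 7   → row C = row A − 2·row B = (7, 1, −2)   [check: 1·135 − 2·64 = 7]
  64 = 9·7 + 1   → row D = row B − 9·row C = (1, −9, 19)   [check: −9·135 + 19·64 = 1]
  7 = 7·1 + 0   → remainder 0, stop. gcd = 1 (last nonzero row D).
The gcd is 1, so 64 is invertible mod 135. The last nonzero row gives −9·135 + 19·64 = 1, so t = 19. So 64^(−1) ≡ 19 (mod 135). Verify: 64 · 19 = 1216 ≡ 1 (mod 135). ✓

Final answer: 64^(−1) ≡ 19 (mod 135)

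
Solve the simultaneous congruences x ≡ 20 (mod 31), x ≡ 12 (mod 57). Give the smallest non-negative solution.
x ≡ 981 (mod 1767); the representative in [0, 1767) is 981

The moduli 31, 57 are pairwise coprime, so by the CRT there is a unique solution mod 31·57 = 1767.
Solve by successive substitution. Start with x ≡ 20 (mod 31).
  Combine with x ≡ 12 (mod 57): write x = 20 + 31·t and require 20 + 31·t ≡ 12 (mod 57), i.e. 31·t ≡ 12 − 20 ≡ 49 (mod 57). Since 31^(−1) ≡ 46 (mod 57), t ≡ 46·49 ≡ 31 (mod 57). So x ≡ 20 + 31·31 = 981 (mod 1767).
Unique solution in [0, 1767): x = 981.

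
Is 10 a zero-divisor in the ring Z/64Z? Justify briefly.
gcd(10, 64) = 2 > 1, so 10 is not a unit in Z/64Z. In Z/nZ every nonzero non-unit is a zero-divisor: explicitly, take b = 64/gcd = 32 ≠ 0 (mod 64); then 10·32 = 320 = 5·64, i.e. 10·32 ≡ 0 (mod 64). So 10 is a zero-divisor.

Final answer: YES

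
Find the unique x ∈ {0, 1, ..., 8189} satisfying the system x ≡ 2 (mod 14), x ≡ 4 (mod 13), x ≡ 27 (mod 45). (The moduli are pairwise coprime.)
x ≡ 3852 (mod 8190); the representative in [0, 8190) is 3852

The moduli 14, 13, 45 are pairwise coprime, so by the CRT there is a unique solution mod 14·13·45 = 8190.
Solve by successive substitution. Start with x ≡ 2 (mod 14).
  Combine with x ≡ 4 (mod 13): write x = 2 + 14·t and require 2 + 14·t ≡ 4 (mod 13), i.e. 14·t ≡ 4 − 2 ≡ 2 (mod 13). Since 14^(−1) ≡ 1 (mod 13) (14 ≡ 1 (mod 13)), t ≡ 1·2 ≡ 2 (mod 13). So x ≡ 2 + 14·2 = 30 (mod 182).
  Combine with x ≡ 27 (mod 45): write x = 30 + 182·t and require 30 + 182·t ≡ 27 (mod 45), i.e. 182·t ≡ 27 − 30 ≡ 42 (mod 45). Since 182^(−1) ≡ 23 (mod 45) (182 ≡ 2 (mod 45)), t ≡ 23·42 ≡ 21 (mod 45). So x ≡ 30 + 182·21 = 3852 (mod 8190).
Unique solution in [0, 8190): x = 3852.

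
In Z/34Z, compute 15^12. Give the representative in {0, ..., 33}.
33

Use repeated squaring. Binary(12) = 1100. Walk through the bits of the exponent 12 left-to-right: at each bit after the leading one, square the running value, then multiply by 15 if the bit is 1 (always reducing mod 34):
  bit 1 = 1 (leading): start with 15.
  bit 2 = 1: square 15^2 = 225 ≡ 21; bit is 1, so multiply 21·15 = 315 ≡ 9 (mod 34).
  bit 3 = 0: square 9^2 = 81 ≡ 13 (mod 34).
  bit 4 = 0: square 13^2 = 169 ≡ 33 (mod 34).
Final value: 15^12 ≡ 33 (mod 34).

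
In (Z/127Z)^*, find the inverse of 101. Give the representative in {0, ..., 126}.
101^(−1) ≡ 83 (mod 127)

Apply the extended Euclidean algorithm to (127, 101), tracking rows (r, s, t) with s·127 + t·101 = r. Each division r_prev = q·r_cur + r_new produces the new row as (previous row) − q·(current row):
  row A: (127, 1, 0)   [1·127 + 0·101 = 127]
  row B: (101, 0, 1)   [0·127 + 1·101 = 101]
  127 = 1·101 + 26   → row C = row A − 1·row B = (26, 1, −1)   [check: 1·127 − 1·101 = 26]
  101 = 3·26 + 23   → row D = row B − 3·row C = (23, −3, 4)   [check: −3·127 + 4·101 = 23]
  26 = 1·23 + 3   → row E = row C − 1·row D = (3, 4, −5)   [check: 4·127 − 5·101 = 3]
  23 = 7·3 + 2   → row F = row D − 7·row E = (2, −31, 39)   [check: −31·127 + 39·101 = 2]
  3 = 1·2 + 1   → row G = row E − 1·row F = (1, 35, −44)   [check: 35·127 − 44·101 = 1]
  2 = 2·1 + 0   → remainder 0, stop. gcd = 1 (last nonzero row G).
The gcd is 1, so 101 is invertible mod 127. The last nonzero row gives 35·127 − 44·101 = 1, so t = −44. So 101^(−1) ≡ −44 ≡ 83 (mod 127). Verify: 101 · 83 = 8383 ≡ 1 (mod 127). ✓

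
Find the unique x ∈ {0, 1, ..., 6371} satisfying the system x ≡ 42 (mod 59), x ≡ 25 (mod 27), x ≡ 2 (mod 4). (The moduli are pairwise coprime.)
The moduli 59, 27, 4 are pairwise coprime, so by the CRT there is a unique solution mod 59·27·4 = 6372.
Solve by successive substitution. Start with x ≡ 42 (mod 59).
  Combine with x ≡ 25 (mod 27): write x = 42 + 59·t and require 42 + 59·t ≡ 25 (mod 27), i.e. 59·t ≡ 25 − 42 ≡ 10 (mod 27). Since 59^(−1) ≡ 11 (mod 27) (59 ≡ 5 (mod 27)), t ≡ 11·10 ≡ 2 (mod 27). So x ≡ 42 + 59·2 = 160 (mod 1593).
  Combine with x ≡ 2 (mod 4): write x = 160 + 1593·t and require 160 + 1593·t ≡ 2 (mod 4), i.e. 1593·t ≡ 2 − 160 ≡ 2 (mod 4). Since 1593^(−1) ≡ 1 (mod 4) (1593 ≡ 1 (mod 4)), t ≡ 1·2 ≡ 2 (mod 4). So x ≡ 160 + 1593·2 = 3346 (mod 6372).
Unique solution in [0, 6372): x = 3346.

Final answer: x ≡ 3346 (mod 6372); the representative in [0, 6372) is 3346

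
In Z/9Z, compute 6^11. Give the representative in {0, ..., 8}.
Use repeated squaring. Binary(11) = 1011. Walk through the bits of the exponent 11 left-to-right: at each bit after the leading one, square the running value, then multiply by 6 if the bit is 1 (always reducing mod 9):
  bit 1 = 1 (leading): start with 6.
  bit 2 = 0: square 6^2 = 36 ≡ 0 (mod 9).
  bit 3 = 1: square 0^2 = 0; bit is 1, so multiply 0·6 = 0 (mod 9).
  bit 4 = 1: square 0^2 = 0; bit is 1, so multiply 0·6 = 0 (mod 9).
Final value: 6^11 ≡ 0 (mod 9).

Final answer: 0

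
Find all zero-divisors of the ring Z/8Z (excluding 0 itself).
nonzero zero-divisors of Z/8Z = {2, 4, 6}

An element a ∈ Z/8Z (with a ≠ 0) is a zero-divisor iff gcd(a, 8) > 1 (because a is a unit precisely when gcd(a, n) = 1, and in Z/nZ every nonzero, non-unit element is a zero-divisor). Scan a = 1, ..., 7 and keep those with gcd(a, 8) > 1:
  gcd(2, 8) = 2, gcd(4, 8) = 4, gcd(6, 8) = 2.
All other a ∈ {1, ..., 7} have gcd(a, 8) = 1 and are units. So the nonzero zero-divisors are exactly the 3 values of a appearing in this scan.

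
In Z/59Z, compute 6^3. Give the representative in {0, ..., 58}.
39

Use repeated squaring. Binary(3) = 11. Walk through the bits of the exponent 3 left-to-right: at each bit after the leading one, square the running value, then multiply by 6 if the bit is 1 (always reducing mod 59):
  bit 1 = 1 (leading): start with 6.
  bit 2 = 1: square 6^2 = 36; bit is 1, so multiply 36·6 = 216 ≡ 39 (mod 59).
Final value: 6^3 ≡ 39 (mod 59).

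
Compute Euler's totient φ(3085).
φ(3085) = 2464

φ is multiplicative, with φ(p^e) = p^e − p^(e−1). Factorise 3085 = 5 · 617. Then
  φ(3085) = (5 − 1) · (617 − 1) = 4 · 616 = 2464.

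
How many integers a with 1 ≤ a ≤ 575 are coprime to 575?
440

The number of a ∈ {1, ..., 575} with gcd(a, 575) = 1 is by definition Euler's totient φ(575). φ is multiplicative, with φ(p^e) = p^e − p^(e−1). Factorise 575 = 5^2 · 23. Then
  φ(575) = (5^2 − 5^1) · (23 − 1) = 20 · 22 = 440.
So there are 440 such integers.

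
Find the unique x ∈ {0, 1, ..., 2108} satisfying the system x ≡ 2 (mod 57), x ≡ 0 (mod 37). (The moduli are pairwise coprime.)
The moduli 57, 37 are pairwise coprime, so by the CRT there is a unique solution mod 57·37 = 2109.
Solve by successive substitution. Start with x ≡ 2 (mod 57).
  Combine with x ≡ 0 (mod 37): write x = 2 + 57·t and require 2 + 57·t ≡ 0 (mod 37), i.e. 57·t ≡ 0 − 2 ≡ 35 (mod 37). Since 57^(−1) ≡ 13 (mod 37) (57 ≡ 20 (mod 37)), t ≡ 13·35 ≡ 11 (mod 37). So x ≡ 2 + 57·11 = 629 (mod 2109).
Unique solution in [0, 2109): x = 629.

Final answer: x ≡ 629 (mod 2109); the representative in [0, 2109) is 629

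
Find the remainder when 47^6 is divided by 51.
16

Use repeated squaring. Binary(6) = 110. Walk through the bits of the exponent 6 left-to-right: at each bit after the leading one, square the running value, then multiply by 47 if the bit is 1 (always reducing mod 51):
  bit 1 = 1 (leading): start with 47.
  bit 2 = 1: square 47^2 = 2209 ≡ 16; bit is 1, so multiply 16·47 = 752 ≡ 38 (mod 51).
  bit 3 = 0: square 38^2 = 1444 ≡ 16 (mod 51).
Final value: 47^6 ≡ 16 (mod 51).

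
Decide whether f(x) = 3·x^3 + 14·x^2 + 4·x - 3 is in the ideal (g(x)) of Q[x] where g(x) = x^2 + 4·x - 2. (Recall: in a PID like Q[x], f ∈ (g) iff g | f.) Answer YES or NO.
In Q[x] the ideal (g) consists of all multiples of g, so f ∈ (g) iff g | f, i.e. iff the remainder of f on division by g is 0. Divide f by g (g is monic, so eliminate the leading term of the running remainder at each step):
  leading term 3·x^3: subtract (3·x)·g(x) = 3·x^3 + 12·x^2 - 6·x, leaving 2·x^2 + 10·x - 3
  leading term 2·x^2: subtract (2)·g(x) = 2·x^2 + 8·x - 4, leaving 2·x + 1
The remainder r(x) = 2·x + 1 ≠ 0 (and deg r < deg g), so g ∤ f, i.e. f ∉ (g).

Final answer: NO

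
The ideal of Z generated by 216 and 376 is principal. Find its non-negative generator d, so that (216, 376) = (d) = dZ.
In the PID Z, (a, b) is generated by gcd(a, b). Compute gcd(376, 216) with the extended Euclidean algorithm, tracking rows (r, s, t) with s·376 + t·216 = r:
  row A: (376, 1, 0)   [1·376 + 0·216 = 376]
  row B: (216, 0, 1)   [0·376 + 1·216 = 216]
  376 = 1·216 + 160   → row C = row A − 1·row B = (160, 1, −1)   [check: 1·376 − 1·216 = 160]
  216 = 1·160 + 56   → row D = row B − 1·row C = (56, −1, 2)   [check: −1·376 + 2·216 = 56]
  160 = 2·56 + 48   → row E = row C − 2·row D = (48, 3, −5)   [check: 3·376 − 5·216 = 48]
  56 = 1·48 + 8   → row F = row D − 1·row E = (8, −4, 7)   [check: −4·376 + 7·216 = 8]
  48 = 6·8 + 0   → remainder 0, stop. gcd = 8 (last nonzero row F).
So gcd(216, 376) = 8, with Bézout identity −4·376 + 7·216 = 8. Containment (⊇): the Bézout identity exhibits 8 as an element of (216, 376), giving (8) ⊆ (216, 376). Containment (⊆): since 8 | 216 and 8 | 376 (216 = 8·27, 376 = 8·47), every Z-linear combination of 216 and 376 is divisible by 8, so (216, 376) ⊆ (8). Therefore (216, 376) = (8), d = 8.

Final answer: (216, 376) = (8); d = 8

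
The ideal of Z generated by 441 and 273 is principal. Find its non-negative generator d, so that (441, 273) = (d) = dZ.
In the PID Z, (a, b) is generated by gcd(a, b). Compute gcd(441, 273) with the extended Euclidean algorithm, tracking rows (r, s, t) with s·441 + t·273 = r:
  row A: (441, 1, 0)   [1·441 + 0·273 = 441]
  row B: (273, 0, 1)   [0·441 + 1·273 = 273]
  441 = 1·273 + 168   → row C = row A − 1·row B = (168, 1, −1)   [check: 1·441 − 1·273 = 168]
  273 = 1·168 + 105   → row D = row B − 1·row C = (105, −1, 2)   [check: −1·441 + 2·273 = 105]
  168 = 1·105 + 63   → row E = row C − 1·row D = (63, 2, −3)   [check: 2·441 − 3·273 = 63]
  105 = 1·63 + 42   → row F = row D − 1·row E = (42, −3, 5)   [check: −3·441 + 5·273 = 42]
  63 = 1·42 + 21   → row G = row E − 1·row F = (21, 5, −8)   [check: 5·441 − 8·273 = 21]
  42 = 2·21 + 0   → remainder 0, stop. gcd = 21 (last nonzero row G).
So gcd(441, 273) = 21, with Bézout identity 5·441 − 8·273 = 21. Containment (⊇): the Bézout identity exhibits 21 as an element of (441, 273), giving (21) ⊆ (441, 273). Containment (⊆): since 21 | 441 and 21 | 273 (441 = 21·21, 273 = 21·13), every Z-linear combination of 441 and 273 is divisible by 21, so (441, 273) ⊆ (21). Therefore (441, 273) = (21), d = 21.

Final answer: (441, 273) = (21); d = 21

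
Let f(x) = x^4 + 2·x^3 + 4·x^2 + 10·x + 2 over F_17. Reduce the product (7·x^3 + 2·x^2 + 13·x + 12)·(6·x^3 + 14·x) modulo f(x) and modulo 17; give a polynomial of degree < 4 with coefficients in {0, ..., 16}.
Multiply as integer polynomials: a · b = 42·x^6 + 12·x^5 + 176·x^4 + 100·x^3 + 182·x^2 + 168·x. Reducing coefficients mod 17: a · b ≡ 8·x^6 + 12·x^5 + 6·x^4 + 15·x^3 + 12·x^2 + 15·x. Now divide by f(x) = x^4 + 2·x^3 + 4·x^2 + 10·x + 2 in F_17[x], eliminating the leading term at each step:
  leading term 8·x^6: subtract (8·x^2)·f(x) = 8·x^6 + 16·x^5 + 15·x^4 + 12·x^3 + 16·x^2, leaving 13·x^5 + 8·x^4 + 3·x^3 + 13·x^2 + 15·x (coefficients mod 17)
  leading term 13·x^5: subtract (13·x)·f(x) = 13·x^5 + 9·x^4 + x^3 + 11·x^2 + 9·x, leaving 16·x^4 + 2·x^3 + 2·x^2 + 6·x (coefficients mod 17)
  leading term 16·x^4: subtract (16)·f(x) = 16·x^4 + 15·x^3 + 13·x^2 + 7·x + 15, leaving 4·x^3 + 6·x^2 + 16·x + 2 (coefficients mod 17)
The degree is now < 4, so this is the remainder. Hence a · b ≡ 4·x^3 + 6·x^2 + 16·x + 2 in F_17[x]/(f).

Final answer: a · b ≡ 4·x^3 + 6·x^2 + 16·x + 2 (mod f(x))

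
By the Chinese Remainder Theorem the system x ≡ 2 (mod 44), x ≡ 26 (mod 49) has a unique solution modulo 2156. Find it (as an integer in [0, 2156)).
x ≡ 222 (mod 2156); the representative in [0, 2156) is 222

The moduli 44, 49 are pairwise coprime, so by the CRT there is a unique solution mod 44·49 = 2156.
Solve by successive substitution. Start with x ≡ 2 (mod 44).
  Combine with x ≡ 26 (mod 49): write x = 2 + 44·t and require 2 + 44·t ≡ 26 (mod 49), i.e. 44·t ≡ 26 − 2 ≡ 24 (mod 49). Since 44^(−1) ≡ 39 (mod 49), t ≡ 39·24 ≡ 5 (mod 49). So x ≡ 2 + 44·5 = 222 (mod 2156).
Unique solution in [0, 2156): x = 222.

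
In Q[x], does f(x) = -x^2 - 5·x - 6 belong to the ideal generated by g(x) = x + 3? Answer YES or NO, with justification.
In Q[x] the ideal (g) consists of all multiples of g, so f ∈ (g) iff g | f, i.e. iff the remainder of f on division by g is 0. Divide f by g (g is monic, so eliminate the leading term of the running remainder at each step):
  leading term -x^2: subtract (-x)·g(x) = -x^2 - 3·x, leaving -2·x - 6
  leading term -2·x: subtract (-2)·g(x) = -2·x - 6, leaving 0
The remainder is 0, so f(x) = g(x) · h(x) with h(x) = -x - 2. Hence g | f, i.e. f ∈ (g).

Final answer: YES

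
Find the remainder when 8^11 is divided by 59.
43

Use repeated squaring. Binary(11) = 1011. Walk through the bits of the exponent 11 left-to-right: at each bit after the leading one, square the running value, then multiply by 8 if the bit is 1 (always reducing mod 59):
  bit 1 = 1 (leading): start with 8.
  bit 2 = 0: square 8^2 = 64 ≡ 5 (mod 59).
  bit 3 = 1: square 5^2 = 25; bit is 1, so multiply 25·8 = 200 ≡ 23 (mod 59).
  bit 4 = 1: square 23^2 = 529 ≡ 57; bit is 1, so multiply 57·8 = 456 ≡ 43 (mod 59).
Final value: 8^11 ≡ 43 (mod 59).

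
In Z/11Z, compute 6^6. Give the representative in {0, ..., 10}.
Use repeated squaring. Binary(6) = 110. Walk through the bits of the exponent 6 left-to-right: at each bit after the leading one, square the running value, then multiply by 6 if the bit is 1 (always reducing mod 11):
  bit 1 = 1 (leading): start with 6.
  bit 2 = 1: square 6^2 = 36 ≡ 3; bit is 1, so multiply 3·6 = 18 ≡ 7 (mod 11).
  bit 3 = 0: square 7^2 = 49 ≡ 5 (mod 11).
Final value: 6^6 ≡ 5 (mod 11).

Final answer: 5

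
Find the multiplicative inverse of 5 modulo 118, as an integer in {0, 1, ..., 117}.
Apply the extended Euclidean algorithm to (118, 5), tracking rows (r, s, t) with s·118 + t·5 = r. Each division r_prev = q·r_cur + r_new produces the new row as (previous row) − q·(current row):
  row A: (118, 1, 0)   [1·118 + 0·5 = 118]
  row B: (5, 0, 1)   [0·118 + 1·5 = 5]
  118 = 23·5 + 3   → row C = row A − 23·row B = (3, 1, −23)   [check: 1·118 − 23·5 = 3]
  5 = 1·3 + 2   → row D = row B − 1·row C = (2, −1, 24)   [check: −1·118 + 24·5 = 2]
  3 = 1·2 + 1   → row E = row C − 1·row D = (1, 2, −47)   [check: 2·118 − 47·5 = 1]
  2 = 2·1 + 0   → remainder 0, stop. gcd = 1 (last nonzero row E).
The gcd is 1, so 5 is invertible mod 118. The last nonzero row gives 2·118 − 47·5 = 1, so t = −47. So 5^(−1) ≡ −47 ≡ 71 (mod 118). Verify: 5 · 71 = 355 ≡ 1 (mod 118). ✓

Final answer: 5^(−1) ≡ 71 (mod 118)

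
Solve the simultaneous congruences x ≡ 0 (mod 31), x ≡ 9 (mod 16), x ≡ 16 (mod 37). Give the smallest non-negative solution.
x ≡ 15593 (mod 18352); the representative in [0, 18352) is 15593

The moduli 31, 16, 37 are pairwise coprime, so by the CRT there is a unique solution mod 31·16·37 = 18352.
Solve by successive substitution. Start with x ≡ 0 (mod 31).
  Combine with x ≡ 9 (mod 16): write x = 31·t and require 31·t ≡ 9 (mod 16). Since 31^(−1) ≡ 15 (mod 16) (31 ≡ 15 (mod 16)), t ≡ 15·9 ≡ 7 (mod 16). So x ≡ 31·7 = 217 (mod 496).
  Combine with x ≡ 16 (mod 37): write x = 217 + 496·t and require 217 + 496·t ≡ 16 (mod 37), i.e. 496·t ≡ 16 − 217 ≡ 21 (mod 37). Since 496^(−1) ≡ 5 (mod 37) (496 ≡ 15 (mod 37)), t ≡ 5·21 ≡ 31 (mod 37). So x ≡ 217 + 496·31 = 15593 (mod 18352).
Unique solution in [0, 18352): x = 15593.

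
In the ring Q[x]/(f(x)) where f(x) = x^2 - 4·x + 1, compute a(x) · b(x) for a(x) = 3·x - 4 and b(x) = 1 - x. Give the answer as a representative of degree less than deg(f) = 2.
First multiply in Q[x] without reducing: a · b = -3·x^2 + 7·x - 4. Now divide by f(x) = x^2 - 4·x + 1, eliminating the leading term at each step:
  leading term -3·x^2: subtract (-3)·f(x) = -3·x^2 + 12·x - 3, leaving -5·x - 1
The degree is now < 2, so this is the remainder. Hence a · b ≡ -5·x - 1 in Q[x]/(f).

Final answer: a · b ≡ -5·x - 1 (mod f(x))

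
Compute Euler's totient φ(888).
φ(888) = 288

φ is multiplicative, with φ(p^e) = p^e − p^(e−1). Factorise 888 = 2^3 · 3 · 37. Then
  φ(888) = (2^3 − 2^2) · (3 − 1) · (37 − 1) = 4 · 2 · 36 = 288.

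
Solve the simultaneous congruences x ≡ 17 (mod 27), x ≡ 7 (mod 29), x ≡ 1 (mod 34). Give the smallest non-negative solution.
The moduli 27, 29, 34 are pairwise coprime, so by the CRT there is a unique solution mod 27·29·34 = 26622.
Solve by successive substitution. Start with x ≡ 17 (mod 27).
  Combine with x ≡ 7 (mod 29): write x = 17 + 27·t and require 17 + 27·t ≡ 7 (mod 29), i.e. 27·t ≡ 7 − 17 ≡ 19 (mod 29). Since 27^(−1) ≡ 14 (mod 29), t ≡ 14·19 ≡ 5 (mod 29). So x ≡ 17 + 27·5 = 152 (mod 783).
  Combine with x ≡ 1 (mod 34): write x = 152 + 783·t and require 152 + 783·t ≡ 1 (mod 34), i.e. 783·t ≡ 1 − 152 ≡ 19 (mod 34). Since 783^(−1) ≡ 1 (mod 34) (783 ≡ 1 (mod 34)), t ≡ 1·19 ≡ 19 (mod 34). So x ≡ 152 + 783·19 = 15029 (mod 26622).
Unique solution in [0, 26622): x = 15029.

Final answer: x ≡ 15029 (mod 26622); the representative in [0, 26622) is 15029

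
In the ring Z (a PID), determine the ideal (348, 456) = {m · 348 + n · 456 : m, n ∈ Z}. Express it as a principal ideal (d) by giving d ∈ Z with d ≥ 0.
In the PID Z, (a, b) is generated by gcd(a, b). Compute gcd(456, 348) with the extended Euclidean algorithm, tracking rows (r, s, t) with s·456 + t·348 = r:
  row A: (456, 1, 0)   [1·456 + 0·348 = 456]
  row B: (348, 0, 1)   [0·456 + 1·348 = 348]
  456 = 1·348 + 108   → row C = row A − 1·row B = (108, 1, −1)   [check: 1·456 − 1·348 = 108]
  348 = 3·108 + 24   → row D = row B − 3·row C = (24, −3, 4)   [check: −3·456 + 4·348 = 24]
  108 = 4·24 + 12   → row E = row C − 4·row D = (12, 13, −17)   [check: 13·456 − 17·348 = 12]
  24 = 2·12 + 0   → remainder 0, stop. gcd = 12 (last nonzero row E).
So gcd(348, 456) = 12, with Bézout identity 13·456 − 17·348 = 12. Containment (⊇): the Bézout identity exhibits 12 as an element of (348, 456), giving (12) ⊆ (348, 456). Containment (⊆): since 12 | 348 and 12 | 456 (348 = 12·29, 456 = 12·38), every Z-linear combination of 348 and 456 is divisible by 12, so (348, 456) ⊆ (12). Therefore (348, 456) = (12), d = 12.

Final answer: (348, 456) = (12); d = 12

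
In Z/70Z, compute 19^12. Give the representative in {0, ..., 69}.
Use repeated squaring. Binary(12) = 1100. Walk through the bits of the exponent 12 left-to-right: at each bit after the leading one, square the running value, then multiply by 19 if the bit is 1 (always reducing mod 70):
  bit 1 = 1 (leading): start with 19.
  bit 2 = 1: square 19^2 = 361 ≡ 11; bit is 1, so multiply 11·19 = 209 ≡ 69 (mod 70).
  bit 3 = 0: square 69^2 = 4761 ≡ 1 (mod 70).
  bit 4 = 0: square 1^2 = 1 (mod 70).
Final value: 19^12 ≡ 1 (mod 70).

Final answer: 1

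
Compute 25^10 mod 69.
58

Use repeated squaring. Binary(10) = 1010. Walk through the bits of the exponent 10 left-to-right: at each bit after the leading one, square the running value, then multiply by 25 if the bit is 1 (always reducing mod 69):
  bit 1 = 1 (leading): start with 25.
  bit 2 = 0: square 25^2 = 625 ≡ 4 (mod 69).
  bit 3 = 1: square 4^2 = 16; bit is 1, so multiply 16·25 = 400 ≡ 55 (mod 69).
  bit 4 = 0: square 55^2 = 3025 ≡ 58 (mod 69).
Final value: 25^10 ≡ 58 (mod 69).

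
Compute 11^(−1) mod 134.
Apply the extended Euclidean algorithm to (134, 11), tracking rows (r, s, t) with s·134 + t·11 = r. Each division r_prev = q·r_cur + r_new produces the new row as (previous row) − q·(current row):
  row A: (134, 1, 0)   [1·134 + 0·11 = 134]
  row B: (11, 0, 1)   [0·134 + 1·11 = 11]
  134 = 12·11 + 2   → row C = row A − 12·row B = (2, 1, −12)   [check: 1·134 − 12·11 = 2]
  11 = 5·2 + 1   → row D = row B − 5·row C = (1, −5, 61)   [check: −5·134 + 61·11 = 1]
  2 = 2·1 + 0   → remainder 0, stop. gcd = 1 (last nonzero row D).
The gcd is 1, so 11 is invertible mod 134. The last nonzero row gives −5·134 + 61·11 = 1, so t = 61. So 11^(−1) ≡ 61 (mod 134). Verify: 11 · 61 = 671 ≡ 1 (mod 134). ✓

Final answer: 11^(−1) ≡ 61 (mod 134)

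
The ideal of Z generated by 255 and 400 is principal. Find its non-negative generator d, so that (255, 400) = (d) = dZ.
In the PID Z, (a, b) is generated by gcd(a, b). Compute gcd(400, 255) with the extended Euclidean algorithm, tracking rows (r, s, t) with s·400 + t·255 = r:
  row A: (400, 1, 0)   [1·400 + 0·255 = 400]
  row B: (255, 0, 1)   [0·400 + 1·255 = 255]
  400 = 1·255 + 145   → row C = row A − 1·row B = (145, 1, −1)   [check: 1·400 − 1·255 = 145]
  255 = 1·145 + 110   → row D = row B − 1·row C = (110, −1, 2)   [check: −1·400 + 2·255 = 110]
  145 = 1·110 + 35   → row E = row C − 1·row D = (35, 2, −3)   [check: 2·400 − 3·255 = 35]
  110 = 3·35 + 5   → row F = row D − 3·row E = (5, −7, 11)   [check: −7·400 + 11·255 = 5]
  35 = 7·5 + 0   → remainder 0, stop. gcd = 5 (last nonzero row F).
So gcd(255, 400) = 5, with Bézout identity −7·400 + 11·255 = 5. Containment (⊇): the Bézout identity exhibits 5 as an element of (255, 400), giving (5) ⊆ (255, 400). Containment (⊆): since 5 | 255 and 5 | 400 (255 = 5·51, 400 = 5·80), every Z-linear combination of 255 and 400 is divisible by 5, so (255, 400) ⊆ (5). Therefore (255, 400) = (5), d = 5.

Final answer: (255, 400) = (5); d = 5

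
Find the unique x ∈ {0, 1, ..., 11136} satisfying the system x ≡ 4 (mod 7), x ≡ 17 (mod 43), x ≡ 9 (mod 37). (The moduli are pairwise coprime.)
The moduli 7, 43, 37 are pairwise coprime, so by the CRT there is a unique solution mod 7·43·37 = 11137.
Solve by successive substitution. Start with x ≡ 4 (mod 7).
  Combine with x ≡ 17 (mod 43): write x = 4 + 7·t and require 4 + 7·t ≡ 17 (mod 43), i.e. 7·t ≡ 17 − 4 ≡ 13 (mod 43). Since 7^(−1) ≡ 37 (mod 43), t ≡ 37·13 ≡ 8 (mod 43). So x ≡ 4 + 7·8 = 60 (mod 301).
  Combine with x ≡ 9 (mod 37): write x = 60 + 301·t and require 60 + 301·t ≡ 9 (mod 37), i.e. 301·t ≡ 9 − 60 ≡ 23 (mod 37). Since 301^(−1) ≡ 15 (mod 37) (301 ≡ 5 (mod 37)), t ≡ 15·23 ≡ 12 (mod 37). So x ≡ 60 + 301·12 = 3672 (mod 11137).
Unique solution in [0, 11137): x = 3672.

Final answer: x ≡ 3672 (mod 11137); the representative in [0, 11137) is 3672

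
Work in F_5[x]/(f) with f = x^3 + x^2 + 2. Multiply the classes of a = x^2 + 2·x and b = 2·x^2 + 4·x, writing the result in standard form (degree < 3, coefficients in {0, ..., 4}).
a · b ≡ 2·x^2 + x + 3 (mod f(x))

Multiply as integer polynomials: a · b = 2·x^4 + 8·x^3 + 8·x^2. Reducing coefficients mod 5: a · b ≡ 2·x^4 + 3·x^3 + 3·x^2. Now divide by f(x) = x^3 + x^2 + 2 in F_5[x], eliminating the leading term at each step:
  leading term 2·x^4: subtract (2·x)·f(x) = 2·x^4 + 2·x^3 + 4·x, leaving x^3 + 3·x^2 + x (coefficients mod 5)
  leading term x^3: subtract (1)·f(x) = x^3 + x^2 + 2, leaving 2·x^2 + x + 3 (coefficients mod 5)
The degree is now < 3, so this is the remainder. Hence a · b ≡ 2·x^2 + x + 3 in F_5[x]/(f).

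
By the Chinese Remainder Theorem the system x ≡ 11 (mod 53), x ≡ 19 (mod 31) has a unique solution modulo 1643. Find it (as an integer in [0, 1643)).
x ≡ 329 (mod 1643); the representative in [0, 1643) is 329

The moduli 53, 31 are pairwise coprime, so by the CRT there is a unique solution mod 53·31 = 1643.
Solve by successive substitution. Start with x ≡ 11 (mod 53).
  Combine with x ≡ 19 (mod 31): write x = 11 + 53·t and require 11 + 53·t ≡ 19 (mod 31), i.e. 53·t ≡ 19 − 11 ≡ 8 (mod 31). Since 53^(−1) ≡ 24 (mod 31) (53 ≡ 22 (mod 31)), t ≡ 24·8 ≡ 6 (mod 31). So x ≡ 11 + 53·6 = 329 (mod 1643).
Unique solution in [0, 1643): x = 329.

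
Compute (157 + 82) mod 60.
59

Reduce the summands first: 157 ≡ 37, 82 ≡ 22 (mod 60), so 157 + 82 ≡ 37 + 22 (mod 60). 37 + 22 = 59; 59 = 0·60 + 59, so (157 + 82) mod 60 = 59.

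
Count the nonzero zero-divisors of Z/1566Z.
Z/1566Z has 1061 nonzero zero-divisors

In Z/1566Z each nonzero element is either a unit (gcd with 1566 is 1) or a zero-divisor (gcd > 1). The number of units is φ(1566): factorise 1566 = 2 · 3^3 · 29, so φ(1566) = (2 − 1) · (3^3 − 3^2) · (29 − 1) = 1 · 18 · 28 = 504. The nonzero elements number 1566 − 1 = 1565. Hence the nonzero zero-divisors number 1565 − 504 = 1061.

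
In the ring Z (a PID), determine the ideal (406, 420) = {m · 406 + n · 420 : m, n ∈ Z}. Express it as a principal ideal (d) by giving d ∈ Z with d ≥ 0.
(406, 420) = (14); d = 14

In the PID Z, (a, b) is generated by gcd(a, b). Compute gcd(420, 406) with the extended Euclidean algorithm, tracking rows (r, s, t) with s·420 + t·406 = r:
  row A: (420, 1, 0)   [1·420 + 0·406 = 420]
  row B: (406, 0, 1)   [0·420 + 1·406 = 406]
  420 = 1·406 + 14   → row C = row A − 1·row B = (14, 1, −1)   [check: 1·420 − 1·406 = 14]
  406 = 29·14 + 0   → remainder 0, stop. gcd = 14 (last nonzero row C).
So gcd(406, 420) = 14, with Bézout identity 1·420 − 1·406 = 14. Containment (⊇): the Bézout identity exhibits 14 as an element of (406, 420), giving (14) ⊆ (406, 420). Containment (⊆): since 14 | 406 and 14 | 420 (406 = 14·29, 420 = 14·30), every Z-linear combination of 406 and 420 is divisible by 14, so (406, 420) ⊆ (14). Therefore (406, 420) = (14), d = 14.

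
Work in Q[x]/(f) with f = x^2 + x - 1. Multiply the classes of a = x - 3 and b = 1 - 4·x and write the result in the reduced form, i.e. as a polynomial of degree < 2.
First multiply in Q[x] without reducing: a · b = -4·x^2 + 13·x - 3. Now divide by f(x) = x^2 + x - 1, eliminating the leading term at each step:
  leading term -4·x^2: subtract (-4)·f(x) = -4·x^2 - 4·x + 4, leaving 17·x - 7
The degree is now < 2, so this is the remainder. Hence a · b ≡ 17·x - 7 in Q[x]/(f).

Final answer: a · b ≡ 17·x - 7 (mod f(x))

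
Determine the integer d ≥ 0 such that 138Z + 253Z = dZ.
In the PID Z, (a, b) is generated by gcd(a, b). Compute gcd(253, 138) with the extended Euclidean algorithm, tracking rows (r, s, t) with s·253 + t·138 = r:
  row A: (253, 1, 0)   [1·253 + 0·138 = 253]
  row B: (138, 0, 1)   [0·253 + 1·138 = 138]
  253 = 1·138 + 115   → row C = row A − 1·row B = (115, 1, −1)   [check: 1·253 − 1·138 = 115]
  138 = 1·115 + 23   → row D = row B − 1·row C = (23, −1, 2)   [check: −1·253 + 2·138 = 23]
  115 = 5·23 + 0   → remainder 0, stop. gcd = 23 (last nonzero row D).
So gcd(138, 253) = 23, with Bézout identity −1·253 + 2·138 = 23. Containment (⊇): the Bézout identity exhibits 23 as an element of (138, 253), giving (23) ⊆ (138, 253). Containment (⊆): since 23 | 138 and 23 | 253 (138 = 23·6, 253 = 23·11), every Z-linear combination of 138 and 253 is divisible by 23, so (138, 253) ⊆ (23). Therefore (138, 253) = (23), d = 23.

Final answer: (138, 253) = (23); d = 23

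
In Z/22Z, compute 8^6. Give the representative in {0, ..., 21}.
14

Use repeated squaring. Binary(6) = 110. Walk through the bits of the exponent 6 left-to-right: at each bit after the leading one, square the running value, then multiply by 8 if the bit is 1 (always reducing mod 22):
  bit 1 = 1 (leading): start with 8.
  bit 2 = 1: square 8^2 = 64 ≡ 20; bit is 1, so multiply 20·8 = 160 ≡ 6 (mod 22).
  bit 3 = 0: square 6^2 = 36 ≡ 14 (mod 22).
Final value: 8^6 ≡ 14 (mod 22).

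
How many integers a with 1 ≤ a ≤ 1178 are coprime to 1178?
The number of a ∈ {1, ..., 1178} with gcd(a, 1178) = 1 is by definition Euler's totient φ(1178). φ is multiplicative, with φ(p^e) = p^e − p^(e−1). Factorise 1178 = 2 · 19 · 31. Then
  φ(1178) = (2 − 1) · (19 − 1) · (31 − 1) = 1 · 18 · 30 = 540.
So there are 540 such integers.

Final answer: 540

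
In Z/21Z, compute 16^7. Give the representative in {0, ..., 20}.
16

Use repeated squaring. Binary(7) = 111. Walk through the bits of the exponent 7 left-to-right: at each bit after the leading one, square the running value, then multiply by 16 if the bit is 1 (always reducing mod 21):
  bit 1 = 1 (leading): start with 16.
  bit 2 = 1: square 16^2 = 256 ≡ 4; bit is 1, so multiply 4·16 = 64 ≡ 1 (mod 21).
  bit 3 = 1: square 1^2 = 1; bit is 1, so multiply 1·16 = 16 (mod 21).
Final value: 16^7 ≡ 16 (mod 21).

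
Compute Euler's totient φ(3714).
φ is multiplicative, with φ(p^e) = p^e − p^(e−1). Factorise 3714 = 2 · 3 · 619. Then
  φ(3714) = (2 − 1) · (3 − 1) · (619 − 1) = 1 · 2 · 618 = 1236.

Final answer: φ(3714) = 1236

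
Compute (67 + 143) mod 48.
18

Reduce the summands first: 67 ≡ 19, 143 ≡ 47 (mod 48), so 67 + 143 ≡ 19 + 47 (mod 48). 19 + 47 = 66; 66 = 1·48 + 18, so (67 + 143) mod 48 = 18.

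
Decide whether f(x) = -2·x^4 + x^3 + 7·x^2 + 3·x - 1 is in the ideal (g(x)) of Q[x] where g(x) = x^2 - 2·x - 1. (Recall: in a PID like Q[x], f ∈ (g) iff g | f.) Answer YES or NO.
NO

In Q[x] the ideal (g) consists of all multiples of g, so f ∈ (g) iff g | f, i.e. iff the remainder of f on division by g is 0. Divide f by g (g is monic, so eliminate the leading term of the running remainder at each step):
  leading term -2·x^4: subtract (-2·x^2)·g(x) = -2·x^4 + 4·x^3 + 2·x^2, leaving -3·x^3 + 5·x^2 + 3·x - 1
  leading term -3·x^3: subtract (-3·x)·g(x) = -3·x^3 + 6·x^2 + 3·x, leaving -x^2 - 1
  leading term -x^2: subtract (-1)·g(x) = -x^2 + 2·x + 1, leaving -2·x - 2
The remainder r(x) = -2·x - 2 ≠ 0 (and deg r < deg g), so g ∤ f, i.e. f ∉ (g).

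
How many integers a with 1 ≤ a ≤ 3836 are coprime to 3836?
1632

The number of a ∈ {1, ..., 3836} with gcd(a, 3836) = 1 is by definition Euler's totient φ(3836). φ is multiplicative, with φ(p^e) = p^e − p^(e−1). Factorise 3836 = 2^2 · 7 · 137. Then
  φ(3836) = (2^2 − 2^1) · (7 − 1) · (137 − 1) = 2 · 6 · 136 = 1632.
So there are 1632 such integers.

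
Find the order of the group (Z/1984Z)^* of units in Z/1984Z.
|(Z/1984Z)^*| = 960

(Z/1984Z)^* consists of the classes a with gcd(a, 1984) = 1, so its order is φ(1984). φ is multiplicative, with φ(p^e) = p^e − p^(e−1). Factorise 1984 = 2^6 · 31. Then
  φ(1984) = (2^6 − 2^5) · (31 − 1) = 32 · 30 = 960.
Thus |(Z/1984Z)^*| = 960.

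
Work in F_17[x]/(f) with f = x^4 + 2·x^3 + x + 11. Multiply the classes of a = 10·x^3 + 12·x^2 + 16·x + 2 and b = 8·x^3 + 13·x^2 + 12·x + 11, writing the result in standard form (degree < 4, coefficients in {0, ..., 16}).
Multiply as integer polynomials: a · b = 80·x^6 + 226·x^5 + 404·x^4 + 478·x^3 + 350·x^2 + 200·x + 22. Reducing coefficients mod 17: a · b ≡ 12·x^6 + 5·x^5 + 13·x^4 + 2·x^3 + 10·x^2 + 13·x + 5. Now divide by f(x) = x^4 + 2·x^3 + x + 11 in F_17[x], eliminating the leading term at each step:
  leading term 12·x^6: subtract (12·x^2)·f(x) = 12·x^6 + 7·x^5 + 12·x^3 + 13·x^2, leaving 15·x^5 + 13·x^4 + 7·x^3 + 14·x^2 + 13·x + 5 (coefficients mod 17)
  leading term 15·x^5: subtract (15·x)·f(x) = 15·x^5 + 13·x^4 + 15·x^2 + 12·x, leaving 7·x^3 + 16·x^2 + x + 5 (coefficients mod 17)
The degree is now < 4, so this is the remainder. Hence a · b ≡ 7·x^3 + 16·x^2 + x + 5 in F_17[x]/(f).

Final answer: a · b ≡ 7·x^3 + 16·x^2 + x + 5 (mod f(x))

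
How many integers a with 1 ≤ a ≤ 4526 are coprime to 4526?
The number of a ∈ {1, ..., 4526} with gcd(a, 4526) = 1 is by definition Euler's totient φ(4526). φ is multiplicative, with φ(p^e) = p^e − p^(e−1). Factorise 4526 = 2 · 31 · 73. Then
  φ(4526) = (2 − 1) · (31 − 1) · (73 − 1) = 1 · 30 · 72 = 2160.
So there are 2160 such integers.

Final answer: 2160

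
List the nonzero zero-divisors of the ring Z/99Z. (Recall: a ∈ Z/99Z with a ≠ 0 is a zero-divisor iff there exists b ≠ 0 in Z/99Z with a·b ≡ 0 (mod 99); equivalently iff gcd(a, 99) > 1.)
An element a ∈ Z/99Z (with a ≠ 0) is a zero-divisor iff gcd(a, 99) > 1 (because a is a unit precisely when gcd(a, n) = 1, and in Z/nZ every nonzero, non-unit element is a zero-divisor). Scan a = 1, ..., 98 and keep those with gcd(a, 99) > 1:
  gcd(3, 99) = 3, gcd(6, 99) = 3, gcd(9, 99) = 9, gcd(11, 99) = 11, gcd(12, 99) = 3, gcd(15, 99) = 3, gcd(18, 99) = 9, gcd(21, 99) = 3, gcd(22, 99) = 11, gcd(24, 99) = 3, gcd(27, 99) = 9, gcd(30, 99) = 3, gcd(33, 99) = 33, gcd(36, 99) = 9, gcd(39, 99) = 3, gcd(42, 99) = 3, gcd(44, 99) = 11, gcd(45, 99) = 9, gcd(48, 99) = 3, gcd(51, 99) = 3, gcd(54, 99) = 9, gcd(55, 99) = 11, gcd(57, 99) = 3, gcd(60, 99) = 3, gcd(63, 99) = 9, gcd(66, 99) = 33, gcd(69, 99) = 3, gcd(72, 99) = 9, gcd(75, 99) = 3, gcd(77, 99) = 11, gcd(78, 99) = 3, gcd(81, 99) = 9, gcd(84, 99) = 3, gcd(87, 99) = 3, gcd(88, 99) = 11, gcd(90, 99) = 9, gcd(93, 99) = 3, gcd(96, 99) = 3.
All other a ∈ {1, ..., 98} have gcd(a, 99) = 1 and are units. So the nonzero zero-divisors are exactly the 38 values of a appearing in this scan.

Final answer: nonzero zero-divisors of Z/99Z = {3, 6, 9, 11, 12, 15, 18, 21, 22, 24, 27, 30, 33, 36, 39, 42, 44, 45, 48, 51, 54, 55, 57, 60, 63, 66, 69, 72, 75, 77, 78, 81, 84, 87, 88, 90, 93, 96}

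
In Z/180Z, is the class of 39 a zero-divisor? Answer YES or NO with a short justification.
gcd(39, 180) = 3 > 1, so 39 is not a unit in Z/180Z. In Z/nZ every nonzero non-unit is a zero-divisor: explicitly, take b = 180/gcd = 60 ≠ 0 (mod 180); then 39·60 = 2340 = 13·180, i.e. 39·60 ≡ 0 (mod 180). So 39 is a zero-divisor.

Final answer: YES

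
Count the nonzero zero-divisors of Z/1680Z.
In Z/1680Z each nonzero element is either a unit (gcd with 1680 is 1) or a zero-divisor (gcd > 1). The number of units is φ(1680): factorise 1680 = 2^4 · 3 · 5 · 7, so φ(1680) = (2^4 − 2^3) · (3 − 1) · (5 − 1) · (7 − 1) = 8 · 2 · 4 · 6 = 384. The nonzero elements number 1680 − 1 = 1679. Hence the nonzero zero-divisors number 1679 − 384 = 1295.

Final answer: Z/1680Z has 1295 nonzero zero-divisors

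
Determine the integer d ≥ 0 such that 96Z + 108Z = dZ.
(96, 108) = (12); d = 12

In the PID Z, (a, b) is generated by gcd(a, b). Compute gcd(108, 96) with the extended Euclidean algorithm, tracking rows (r, s, t) with s·108 + t·96 = r:
  row A: (108, 1, 0)   [1·108 + 0·96 = 108]
  row B: (96, 0, 1)   [0·108 + 1·96 = 96]
  108 = 1·96 + 12   → row C = row A − 1·row B = (12, 1, −1)   [check: 1·108 − 1·96 = 12]
  96 = 8·12 + 0   → remainder 0, stop. gcd = 12 (last nonzero row C).
So gcd(96, 108) = 12, with Bézout identity 1·108 − 1·96 = 12. Containment (⊇): the Bézout identity exhibits 12 as an element of (96, 108), giving (12) ⊆ (96, 108). Containment (⊆): since 12 | 96 and 12 | 108 (96 = 12·8, 108 = 12·9), every Z-linear combination of 96 and 108 is divisible by 12, so (96, 108) ⊆ (12). Therefore (96, 108) = (12), d = 12.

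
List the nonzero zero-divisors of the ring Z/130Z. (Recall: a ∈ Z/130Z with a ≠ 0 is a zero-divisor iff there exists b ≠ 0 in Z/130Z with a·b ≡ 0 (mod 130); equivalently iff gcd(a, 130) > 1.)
nonzero zero-divisors of Z/130Z = {2, 4, 5, 6, 8, 10, 12, 13, 14, 15, 16, 18, 20, 22, 24, 25, 26, 28, 30, 32, 34, 35, 36, 38, 39, 40, 42, 44, 45, 46, 48, 50, 52, 54, 55, 56, 58, 60, 62, 64, 65, 66, 68, 70, 72, 74, 75, 76, 78, 80, 82, 84, 85, 86, 88, 90, 91, 92, 94, 95, 96, 98, 100, 102, 104, 105, 106, 108, 110, 112, 114, 115, 116, 117, 118, 120, 122, 124, 125, 126, 128}

An element a ∈ Z/130Z (with a ≠ 0) is a zero-divisor iff gcd(a, 130) > 1 (because a is a unit precisely when gcd(a, n) = 1, and in Z/nZ every nonzero, non-unit element is a zero-divisor). Scan a = 1, ..., 129 and keep those with gcd(a, 130) > 1:
  gcd(2, 130) = 2, gcd(4, 130) = 2, gcd(5, 130) = 5, gcd(6, 130) = 2, gcd(8, 130) = 2, gcd(10, 130) = 10, gcd(12, 130) = 2, gcd(13, 130) = 13, gcd(14, 130) = 2, gcd(15, 130) = 5, gcd(16, 130) = 2, gcd(18, 130) = 2, gcd(20, 130) = 10, gcd(22, 130) = 2, gcd(24, 130) = 2, gcd(25, 130) = 5, gcd(26, 130) = 26, gcd(28, 130) = 2, gcd(30, 130) = 10, gcd(32, 130) = 2, gcd(34, 130) = 2, gcd(35, 130) = 5, gcd(36, 130) = 2, gcd(38, 130) = 2, gcd(39, 130) = 13, gcd(40, 130) = 10, gcd(42, 130) = 2, gcd(44, 130) = 2, gcd(45, 130) = 5, gcd(46, 130) = 2, gcd(48, 130) = 2, gcd(50, 130) = 10, gcd(52, 130) = 26, gcd(54, 130) = 2, gcd(55, 130) = 5, gcd(56, 130) = 2, gcd(58, 130) = 2, gcd(60, 130) = 10, gcd(62, 130) = 2, gcd(64, 130) = 2, gcd(65, 130) = 65, gcd(66, 130) = 2, gcd(68, 130) = 2, gcd(70, 130) = 10, gcd(72, 130) = 2, gcd(74, 130) = 2, gcd(75, 130) = 5, gcd(76, 130) = 2, gcd(78, 130) = 26, gcd(80, 130) = 10, gcd(82, 130) = 2, gcd(84, 130) = 2, gcd(85, 130) = 5, gcd(86, 130) = 2, gcd(88, 130) = 2, gcd(90, 130) = 10, gcd(91, 130) = 13, gcd(92, 130) = 2, gcd(94, 130) = 2, gcd(95, 130) = 5, gcd(96, 130) = 2, gcd(98, 130) = 2, gcd(100, 130) = 10, gcd(102, 130) = 2, gcd(104, 130) = 26, gcd(105, 130) = 5, gcd(106, 130) = 2, gcd(108, 130) = 2, gcd(110, 130) = 10, gcd(112, 130) = 2, gcd(114, 130) = 2, gcd(115, 130) = 5, gcd(116, 130) = 2, gcd(117, 130) = 13, gcd(118, 130) = 2, gcd(120, 130) = 10, gcd(122, 130) = 2, gcd(124, 130) = 2, gcd(125, 130) = 5, gcd(126, 130) = 2, gcd(128, 130) = 2.
All other a ∈ {1, ..., 129} have gcd(a, 130) = 1 and are units. So the nonzero zero-divisors are exactly the 81 values of a appearing in this scan.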